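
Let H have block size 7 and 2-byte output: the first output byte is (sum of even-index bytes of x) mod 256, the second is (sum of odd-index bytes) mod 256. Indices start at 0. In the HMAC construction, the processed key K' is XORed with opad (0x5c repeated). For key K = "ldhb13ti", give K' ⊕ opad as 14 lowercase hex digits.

Key "ldhb13ti" = 6c 64 68 62 31 33 74 69 is 8 bytes > B = 7, so hash it first: H(key) = 79 62, then zero-pad to 7 bytes: K' = 79 62 00 00 00 00 00.
XOR each byte with 0x5c: 79⊕5c=25, 62⊕5c=3e, 00⊕5c=5c, 00⊕5c=5c, 00⊕5c=5c, 00⊕5c=5c, 00⊕5c=5c.

253e5c5c5c5c5c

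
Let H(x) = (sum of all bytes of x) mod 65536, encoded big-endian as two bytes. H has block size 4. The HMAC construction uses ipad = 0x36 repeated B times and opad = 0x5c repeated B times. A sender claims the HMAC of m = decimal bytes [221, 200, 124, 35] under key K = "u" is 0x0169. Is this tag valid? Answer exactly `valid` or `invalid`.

Key "u" = 75 is 1 byte ≤ B = 4; zero-pad to 4 bytes: K' = 75 00 00 00.
K' ⊕ ipad = 43 36 36 36; K' ⊕ opad = 29 5c 5c 5c.
Inner hash: sum = 67+54+54+54+221+200+124+35 = 809 → 03 29.
Outer hash (recomputed tag): sum = 41+92+92+92+3+41 = 361 → 01 69.
Recomputed tag = 0169; claimed = 0169 → match.

valid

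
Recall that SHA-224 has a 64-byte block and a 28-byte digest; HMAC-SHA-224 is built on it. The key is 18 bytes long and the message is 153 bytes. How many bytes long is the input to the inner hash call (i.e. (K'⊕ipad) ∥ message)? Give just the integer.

217

Key is 18 ≤ 64 bytes, zero-padded: |K'| = 64.
Inner input = (K'⊕ipad) ∥ m → 64 + 153 = 217 bytes.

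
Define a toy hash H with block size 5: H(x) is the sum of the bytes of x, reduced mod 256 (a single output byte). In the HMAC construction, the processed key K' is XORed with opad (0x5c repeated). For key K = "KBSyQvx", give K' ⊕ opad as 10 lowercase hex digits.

Key "KBSyQvx" = 4b 42 53 79 51 76 78 is 7 bytes > B = 5, so hash it first: H(key) = 98, then zero-pad to 5 bytes: K' = 98 00 00 00 00.
XOR each byte with 0x5c: 98⊕5c=c4, 00⊕5c=5c, 00⊕5c=5c, 00⊕5c=5c, 00⊕5c=5c.

c45c5c5c5c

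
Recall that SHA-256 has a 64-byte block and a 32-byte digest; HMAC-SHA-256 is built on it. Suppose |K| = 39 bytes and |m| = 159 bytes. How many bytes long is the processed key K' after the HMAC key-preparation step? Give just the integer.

Key is 39 ≤ 64 bytes, zero-padded: |K'| = 64.

64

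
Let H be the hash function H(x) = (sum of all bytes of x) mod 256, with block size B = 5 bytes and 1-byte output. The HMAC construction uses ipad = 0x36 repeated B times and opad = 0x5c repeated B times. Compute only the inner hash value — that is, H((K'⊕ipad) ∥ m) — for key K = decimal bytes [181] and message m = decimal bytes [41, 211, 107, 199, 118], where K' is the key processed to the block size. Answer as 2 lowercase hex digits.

ff

Key decimal bytes [181] = b5 is 1 byte ≤ B = 5; zero-pad to 5 bytes: K' = b5 00 00 00 00.
K' ⊕ ipad = 83 36 36 36 36.
Inner input = 83 36 36 36 36 ∥ 29 d3 6b c7 76.
Inner hash: sum = 131+54+54+54+54+41+211+107+199+118 = 1023; mod 256 = 255 → ff.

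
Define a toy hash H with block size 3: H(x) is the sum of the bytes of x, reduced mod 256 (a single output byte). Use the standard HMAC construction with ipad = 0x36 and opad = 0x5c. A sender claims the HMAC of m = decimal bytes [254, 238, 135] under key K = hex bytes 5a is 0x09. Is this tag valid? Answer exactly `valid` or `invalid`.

Key hex bytes 5a is 1 byte ≤ B = 3; zero-pad to 3 bytes: K' = 5a 00 00.
K' ⊕ ipad = 6c 36 36; K' ⊕ opad = 06 5c 5c.
Inner hash: sum = 108+54+54+254+238+135 = 843; mod 256 = 75 → 4b.
Outer hash (recomputed tag): sum = 6+92+92+75 = 265; mod 256 = 9 → 09.
Recomputed tag = 09; claimed = 09 → match.

valid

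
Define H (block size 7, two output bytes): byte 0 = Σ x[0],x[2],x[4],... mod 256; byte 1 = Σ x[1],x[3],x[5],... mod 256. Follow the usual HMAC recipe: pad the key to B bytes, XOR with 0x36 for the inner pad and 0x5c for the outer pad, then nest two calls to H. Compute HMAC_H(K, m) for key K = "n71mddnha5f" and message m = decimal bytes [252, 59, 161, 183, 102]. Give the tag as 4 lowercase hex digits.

7a53

Key "n71mddnha5f" = 6e 37 31 6d 64 64 6e 68 61 35 66 is 11 bytes > B = 7, so hash it first: H(key) = 38 a5, then zero-pad to 7 bytes: K' = 38 a5 00 00 00 00 00.
K' ⊕ ipad = 0e 93 36 36 36 36 36.  K' ⊕ opad = 64 f9 5c 5c 5c 5c 5c.
Inner input = (K'⊕ipad) ∥ m = 0e 93 36 36 36 36 36 ∥ fc 3b a1 b7 66.
Inner hash: even-index sum = 418 mod 256 = 162; odd-index sum = 770 mod 256 = 2 → a2 02.
Outer input = (K'⊕opad) ∥ inner = 64 f9 5c 5c 5c 5c 5c ∥ a2 02.
Outer hash (tag): even-index sum = 378 mod 256 = 122; odd-index sum = 595 mod 256 = 83 → 7a 53.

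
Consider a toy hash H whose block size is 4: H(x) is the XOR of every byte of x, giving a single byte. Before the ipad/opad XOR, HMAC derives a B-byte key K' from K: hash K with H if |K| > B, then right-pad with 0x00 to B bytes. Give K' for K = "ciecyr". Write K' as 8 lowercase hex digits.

|K| = 6 > B = 4, so first hash the key.
H(K): XOR 63⊕69⊕65⊕63⊕79⊕72 = 07.
Zero-pad H(K) = 07 to 4 bytes: K' = 07 00 00 00.

07000000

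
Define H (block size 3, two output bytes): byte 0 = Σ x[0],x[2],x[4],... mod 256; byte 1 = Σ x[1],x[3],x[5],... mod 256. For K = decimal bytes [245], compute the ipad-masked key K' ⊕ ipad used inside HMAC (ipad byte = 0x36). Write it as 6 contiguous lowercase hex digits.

c33636

Key decimal bytes [245] = f5 is 1 byte ≤ B = 3; zero-pad to 3 bytes: K' = f5 00 00.
XOR each byte with 0x36: f5⊕36=c3, 00⊕36=36, 00⊕36=36.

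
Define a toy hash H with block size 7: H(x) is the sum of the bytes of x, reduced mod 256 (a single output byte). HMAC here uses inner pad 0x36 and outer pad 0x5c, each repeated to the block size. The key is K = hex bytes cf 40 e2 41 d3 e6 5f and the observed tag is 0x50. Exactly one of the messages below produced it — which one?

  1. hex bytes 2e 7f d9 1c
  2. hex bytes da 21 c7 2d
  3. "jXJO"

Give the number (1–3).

Key hex bytes cf 40 e2 41 d3 e6 5f is exactly B = 7 bytes: K' = cf 40 e2 41 d3 e6 5f.
K' ⊕ ipad = f9 76 d4 77 e5 d0 69; K' ⊕ opad = 93 1c be 1d 8f ba 03.
m1: inner = H(f9 76 d4 77 e5 d0 69 2e 7f d9 1c) = 7a; tag = H(93 1c be 1d 8f ba 03 7a) = 50 ← matches
m2: inner = H(f9 76 d4 77 e5 d0 69 da 21 c7 2d) = c7; tag = H(93 1c be 1d 8f ba 03 c7) = 9d
m3: inner = H(f9 76 d4 77 e5 d0 69 6a 58 4a 4f) = 33; tag = H(93 1c be 1d 8f ba 03 33) = 09

1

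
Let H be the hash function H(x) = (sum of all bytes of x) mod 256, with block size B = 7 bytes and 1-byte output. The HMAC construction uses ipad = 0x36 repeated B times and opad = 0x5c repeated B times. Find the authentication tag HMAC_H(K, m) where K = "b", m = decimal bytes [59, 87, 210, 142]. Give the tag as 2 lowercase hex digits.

f0

Key "b" = 62 is 1 byte ≤ B = 7; zero-pad to 7 bytes: K' = 62 00 00 00 00 00 00.
K' ⊕ ipad = 54 36 36 36 36 36 36.  K' ⊕ opad = 3e 5c 5c 5c 5c 5c 5c.
Inner input = (K'⊕ipad) ∥ m = 54 36 36 36 36 36 36 ∥ 3b 57 d2 8e.
Inner hash: sum = 84+54+54+54+54+54+54+59+87+210+142 = 906; mod 256 = 138 → 8a.
Outer input = (K'⊕opad) ∥ inner = 3e 5c 5c 5c 5c 5c 5c ∥ 8a.
Outer hash (tag): sum = 62+92+92+92+92+92+92+138 = 752; mod 256 = 240 → f0.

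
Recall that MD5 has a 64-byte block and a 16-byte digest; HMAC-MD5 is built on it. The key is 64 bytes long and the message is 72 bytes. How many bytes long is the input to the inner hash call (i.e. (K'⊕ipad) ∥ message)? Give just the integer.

Key is 64 ≤ 64 bytes, zero-padded: |K'| = 64.
Inner input = (K'⊕ipad) ∥ m → 64 + 72 = 136 bytes.

136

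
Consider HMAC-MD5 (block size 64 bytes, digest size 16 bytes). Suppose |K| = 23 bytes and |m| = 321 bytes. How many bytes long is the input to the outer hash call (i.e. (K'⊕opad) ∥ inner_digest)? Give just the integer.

80

Key is 23 ≤ 64 bytes, zero-padded: |K'| = 64.
Outer input = (K'⊕opad) ∥ H(inner) → 64 + 16 = 80 bytes.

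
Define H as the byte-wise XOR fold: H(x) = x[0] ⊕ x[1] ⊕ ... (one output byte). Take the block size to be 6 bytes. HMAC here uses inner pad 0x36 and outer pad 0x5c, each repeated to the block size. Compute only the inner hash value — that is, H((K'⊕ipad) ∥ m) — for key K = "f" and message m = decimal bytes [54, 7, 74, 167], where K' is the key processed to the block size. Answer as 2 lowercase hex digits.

Key "f" = 66 is 1 byte ≤ B = 6; zero-pad to 6 bytes: K' = 66 00 00 00 00 00.
K' ⊕ ipad = 50 36 36 36 36 36.
Inner input = 50 36 36 36 36 36 ∥ 36 07 4a a7.
Inner hash: XOR 50⊕36⊕36⊕36⊕36⊕36⊕36⊕07⊕4a⊕a7 = ba.

ba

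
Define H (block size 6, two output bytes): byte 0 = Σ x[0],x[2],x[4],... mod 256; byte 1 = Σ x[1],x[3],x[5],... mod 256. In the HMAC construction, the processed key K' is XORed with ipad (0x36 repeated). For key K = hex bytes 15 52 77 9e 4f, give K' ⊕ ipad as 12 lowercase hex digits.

Key hex bytes 15 52 77 9e 4f is 5 bytes ≤ B = 6; zero-pad to 6 bytes: K' = 15 52 77 9e 4f 00.
XOR each byte with 0x36: 15⊕36=23, 52⊕36=64, 77⊕36=41, 9e⊕36=a8, 4f⊕36=79, 00⊕36=36.

236441a87936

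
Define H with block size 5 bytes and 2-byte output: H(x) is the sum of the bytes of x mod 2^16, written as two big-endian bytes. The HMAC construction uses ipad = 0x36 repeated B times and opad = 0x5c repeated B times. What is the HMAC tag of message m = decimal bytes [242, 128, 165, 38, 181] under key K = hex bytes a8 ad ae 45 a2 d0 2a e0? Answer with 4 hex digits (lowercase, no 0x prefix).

Key hex bytes a8 ad ae 45 a2 d0 2a e0 is 8 bytes > B = 5, so hash it first: H(key) = 04 c4, then zero-pad to 5 bytes: K' = 04 c4 00 00 00.
K' ⊕ ipad = 32 f2 36 36 36.  K' ⊕ opad = 58 98 5c 5c 5c.
Inner input = (K'⊕ipad) ∥ m = 32 f2 36 36 36 ∥ f2 80 a5 26 b5.
Inner hash: sum = 50+242+54+54+54+242+128+165+38+181 = 1208 → 04 b8.
Outer input = (K'⊕opad) ∥ inner = 58 98 5c 5c 5c ∥ 04 b8.
Outer hash (tag): sum = 88+152+92+92+92+4+184 = 704 → 02 c0.

02c0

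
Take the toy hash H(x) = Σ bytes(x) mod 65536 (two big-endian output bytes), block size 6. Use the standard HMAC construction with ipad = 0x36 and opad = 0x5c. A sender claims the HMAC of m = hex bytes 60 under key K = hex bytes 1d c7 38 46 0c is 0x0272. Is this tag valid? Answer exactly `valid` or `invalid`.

Key hex bytes 1d c7 38 46 0c is 5 bytes ≤ B = 6; zero-pad to 6 bytes: K' = 1d c7 38 46 0c 00.
K' ⊕ ipad = 2b f1 0e 70 3a 36; K' ⊕ opad = 41 9b 64 1a 50 5c.
Inner hash: sum = 43+241+14+112+58+54+96 = 618 → 02 6a.
Outer hash (recomputed tag): sum = 65+155+100+26+80+92+2+106 = 626 → 02 72.
Recomputed tag = 0272; claimed = 0272 → match.

valid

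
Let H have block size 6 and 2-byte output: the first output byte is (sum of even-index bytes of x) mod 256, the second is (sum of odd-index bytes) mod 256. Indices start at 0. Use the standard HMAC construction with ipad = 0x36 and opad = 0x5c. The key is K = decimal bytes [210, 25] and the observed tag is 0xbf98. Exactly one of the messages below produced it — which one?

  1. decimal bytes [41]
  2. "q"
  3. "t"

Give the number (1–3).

Key decimal bytes [210, 25] = d2 19 is 2 bytes ≤ B = 6; zero-pad to 6 bytes: K' = d2 19 00 00 00 00.
K' ⊕ ipad = e4 2f 36 36 36 36; K' ⊕ opad = 8e 45 5c 5c 5c 5c.
m1: inner = H(e4 2f 36 36 36 36 29) = 79 9b; tag = H(8e 45 5c 5c 5c 5c 79 9b) = bf98 ← matches
m2: inner = H(e4 2f 36 36 36 36 71) = c1 9b; tag = H(8e 45 5c 5c 5c 5c c1 9b) = 0798
m3: inner = H(e4 2f 36 36 36 36 74) = c4 9b; tag = H(8e 45 5c 5c 5c 5c c4 9b) = 0a98

1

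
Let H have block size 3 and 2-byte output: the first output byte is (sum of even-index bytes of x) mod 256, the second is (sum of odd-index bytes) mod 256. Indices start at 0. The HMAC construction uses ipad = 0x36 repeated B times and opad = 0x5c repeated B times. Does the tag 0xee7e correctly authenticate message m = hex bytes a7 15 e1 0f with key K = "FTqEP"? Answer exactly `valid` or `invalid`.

Key "FTqEP" = 46 54 71 45 50 is 5 bytes > B = 3, so hash it first: H(key) = 07 99, then zero-pad to 3 bytes: K' = 07 99 00.
K' ⊕ ipad = 31 af 36; K' ⊕ opad = 5b c5 5c.
Inner hash: even-index sum = 139 mod 256 = 139; odd-index sum = 567 mod 256 = 55 → 8b 37.
Outer hash (recomputed tag): even-index sum = 238 mod 256 = 238; odd-index sum = 336 mod 256 = 80 → ee 50.
Recomputed tag = ee50; claimed = ee7e → mismatch.

invalid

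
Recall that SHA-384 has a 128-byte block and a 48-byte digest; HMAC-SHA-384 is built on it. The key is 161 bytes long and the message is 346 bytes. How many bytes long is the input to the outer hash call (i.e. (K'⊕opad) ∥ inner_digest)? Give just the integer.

176

Key is 161 > 128 bytes, so it is hashed to 48 bytes then zero-padded to 128: |K'| = 128.
Outer input = (K'⊕opad) ∥ H(inner) → 128 + 48 = 176 bytes.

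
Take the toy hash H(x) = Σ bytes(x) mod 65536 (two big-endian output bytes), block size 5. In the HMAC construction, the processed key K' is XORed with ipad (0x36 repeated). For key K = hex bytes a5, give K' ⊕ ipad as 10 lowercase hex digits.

Key hex bytes a5 is 1 byte ≤ B = 5; zero-pad to 5 bytes: K' = a5 00 00 00 00.
XOR each byte with 0x36: a5⊕36=93, 00⊕36=36, 00⊕36=36, 00⊕36=36, 00⊕36=36.

9336363636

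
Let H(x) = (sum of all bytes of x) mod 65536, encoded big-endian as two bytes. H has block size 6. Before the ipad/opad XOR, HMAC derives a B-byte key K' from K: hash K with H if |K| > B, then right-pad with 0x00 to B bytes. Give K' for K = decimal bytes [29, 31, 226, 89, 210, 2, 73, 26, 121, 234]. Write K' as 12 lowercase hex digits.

041100000000

|K| = 10 > B = 6, so first hash the key.
H(K): sum = 29+31+226+89+210+2+73+26+121+234 = 1041 → 04 11.
Zero-pad H(K) = 04 11 to 6 bytes: K' = 04 11 00 00 00 00.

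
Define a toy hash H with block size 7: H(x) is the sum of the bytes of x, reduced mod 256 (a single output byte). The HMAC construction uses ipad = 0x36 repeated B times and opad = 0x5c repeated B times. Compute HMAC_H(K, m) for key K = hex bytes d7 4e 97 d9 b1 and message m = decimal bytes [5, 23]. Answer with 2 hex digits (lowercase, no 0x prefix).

8a

Key hex bytes d7 4e 97 d9 b1 is 5 bytes ≤ B = 7; zero-pad to 7 bytes: K' = d7 4e 97 d9 b1 00 00.
K' ⊕ ipad = e1 78 a1 ef 87 36 36.  K' ⊕ opad = 8b 12 cb 85 ed 5c 5c.
Inner input = (K'⊕ipad) ∥ m = e1 78 a1 ef 87 36 36 ∥ 05 17.
Inner hash: sum = 225+120+161+239+135+54+54+5+23 = 1016; mod 256 = 248 → f8.
Outer input = (K'⊕opad) ∥ inner = 8b 12 cb 85 ed 5c 5c ∥ f8.
Outer hash (tag): sum = 139+18+203+133+237+92+92+248 = 1162; mod 256 = 138 → 8a.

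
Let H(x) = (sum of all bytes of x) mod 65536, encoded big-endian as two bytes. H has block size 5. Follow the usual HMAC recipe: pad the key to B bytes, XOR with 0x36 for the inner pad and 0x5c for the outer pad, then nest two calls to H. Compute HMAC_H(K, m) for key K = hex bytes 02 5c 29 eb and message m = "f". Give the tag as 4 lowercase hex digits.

Key hex bytes 02 5c 29 eb is 4 bytes ≤ B = 5; zero-pad to 5 bytes: K' = 02 5c 29 eb 00.
K' ⊕ ipad = 34 6a 1f dd 36.  K' ⊕ opad = 5e 00 75 b7 5c.
Inner input = (K'⊕ipad) ∥ m = 34 6a 1f dd 36 ∥ 66.
Inner hash: sum = 52+106+31+221+54+102 = 566 → 02 36.
Outer input = (K'⊕opad) ∥ inner = 5e 00 75 b7 5c ∥ 02 36.
Outer hash (tag): sum = 94+0+117+183+92+2+54 = 542 → 02 1e.

021e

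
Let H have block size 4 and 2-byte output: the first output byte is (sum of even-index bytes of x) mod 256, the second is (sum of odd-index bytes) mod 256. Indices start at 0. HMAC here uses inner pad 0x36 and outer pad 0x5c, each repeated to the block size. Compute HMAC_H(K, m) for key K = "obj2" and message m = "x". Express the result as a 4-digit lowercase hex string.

9604

Key "obj2" = 6f 62 6a 32 is exactly B = 4 bytes: K' = 6f 62 6a 32.
K' ⊕ ipad = 59 54 5c 04.  K' ⊕ opad = 33 3e 36 6e.
Inner input = (K'⊕ipad) ∥ m = 59 54 5c 04 ∥ 78.
Inner hash: even-index sum = 301 mod 256 = 45; odd-index sum = 88 mod 256 = 88 → 2d 58.
Outer input = (K'⊕opad) ∥ inner = 33 3e 36 6e ∥ 2d 58.
Outer hash (tag): even-index sum = 150 mod 256 = 150; odd-index sum = 260 mod 256 = 4 → 96 04.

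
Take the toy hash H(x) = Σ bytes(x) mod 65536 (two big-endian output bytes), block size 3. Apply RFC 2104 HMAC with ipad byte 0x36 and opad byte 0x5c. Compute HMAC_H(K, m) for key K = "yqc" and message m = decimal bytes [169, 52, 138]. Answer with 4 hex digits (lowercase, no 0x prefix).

00e5

Key "yqc" = 79 71 63 is exactly B = 3 bytes: K' = 79 71 63.
K' ⊕ ipad = 4f 47 55.  K' ⊕ opad = 25 2d 3f.
Inner input = (K'⊕ipad) ∥ m = 4f 47 55 ∥ a9 34 8a.
Inner hash: sum = 79+71+85+169+52+138 = 594 → 02 52.
Outer input = (K'⊕opad) ∥ inner = 25 2d 3f ∥ 02 52.
Outer hash (tag): sum = 37+45+63+2+82 = 229 → 00 e5.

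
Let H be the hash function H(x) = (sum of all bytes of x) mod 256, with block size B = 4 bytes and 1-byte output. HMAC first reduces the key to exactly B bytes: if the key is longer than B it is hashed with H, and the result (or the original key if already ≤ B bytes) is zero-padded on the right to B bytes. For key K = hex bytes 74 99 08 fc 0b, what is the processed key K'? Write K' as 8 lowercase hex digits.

|K| = 5 > B = 4, so first hash the key.
H(K): sum = 116+153+8+252+11 = 540; mod 256 = 28 → 1c.
Zero-pad H(K) = 1c to 4 bytes: K' = 1c 00 00 00.

1c000000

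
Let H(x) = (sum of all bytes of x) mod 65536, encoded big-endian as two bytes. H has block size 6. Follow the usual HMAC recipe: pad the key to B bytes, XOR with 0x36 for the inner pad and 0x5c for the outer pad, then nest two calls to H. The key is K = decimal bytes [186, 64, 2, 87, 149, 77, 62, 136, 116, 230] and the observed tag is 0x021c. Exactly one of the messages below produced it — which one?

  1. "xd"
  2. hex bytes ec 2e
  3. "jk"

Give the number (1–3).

Key decimal bytes [186, 64, 2, 87, 149, 77, 62, 136, 116, 230] = ba 40 02 57 95 4d 3e 88 74 e6 is 10 bytes > B = 6, so hash it first: H(key) = 04 55, then zero-pad to 6 bytes: K' = 04 55 00 00 00 00.
K' ⊕ ipad = 32 63 36 36 36 36; K' ⊕ opad = 58 09 5c 5c 5c 5c.
m1: inner = H(32 63 36 36 36 36 78 64) = 02 49; tag = H(58 09 5c 5c 5c 5c 02 49) = 021c ← matches
m2: inner = H(32 63 36 36 36 36 ec 2e) = 02 87; tag = H(58 09 5c 5c 5c 5c 02 87) = 025a
m3: inner = H(32 63 36 36 36 36 6a 6b) = 02 42; tag = H(58 09 5c 5c 5c 5c 02 42) = 0215

1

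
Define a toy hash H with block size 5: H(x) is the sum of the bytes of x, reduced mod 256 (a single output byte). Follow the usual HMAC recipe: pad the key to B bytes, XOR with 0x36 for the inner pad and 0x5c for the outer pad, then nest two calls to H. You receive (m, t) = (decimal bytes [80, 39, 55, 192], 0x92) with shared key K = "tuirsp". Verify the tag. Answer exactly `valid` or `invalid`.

Key "tuirsp" = 74 75 69 72 73 70 is 6 bytes > B = 5, so hash it first: H(key) = a7, then zero-pad to 5 bytes: K' = a7 00 00 00 00.
K' ⊕ ipad = 91 36 36 36 36; K' ⊕ opad = fb 5c 5c 5c 5c.
Inner hash: sum = 145+54+54+54+54+80+39+55+192 = 727; mod 256 = 215 → d7.
Outer hash (recomputed tag): sum = 251+92+92+92+92+215 = 834; mod 256 = 66 → 42.
Recomputed tag = 42; claimed = 92 → mismatch.

invalid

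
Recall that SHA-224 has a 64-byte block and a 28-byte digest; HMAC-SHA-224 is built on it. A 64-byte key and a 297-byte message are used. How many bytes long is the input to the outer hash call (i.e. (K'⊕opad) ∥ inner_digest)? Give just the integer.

92

Key is 64 ≤ 64 bytes, zero-padded: |K'| = 64.
Outer input = (K'⊕opad) ∥ H(inner) → 64 + 28 = 92 bytes.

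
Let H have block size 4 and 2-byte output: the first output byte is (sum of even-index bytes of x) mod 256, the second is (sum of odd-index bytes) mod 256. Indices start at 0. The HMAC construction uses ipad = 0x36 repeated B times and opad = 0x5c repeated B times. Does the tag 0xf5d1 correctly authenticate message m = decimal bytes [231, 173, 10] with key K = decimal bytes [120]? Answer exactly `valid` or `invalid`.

Key decimal bytes [120] = 78 is 1 byte ≤ B = 4; zero-pad to 4 bytes: K' = 78 00 00 00.
K' ⊕ ipad = 4e 36 36 36; K' ⊕ opad = 24 5c 5c 5c.
Inner hash: even-index sum = 373 mod 256 = 117; odd-index sum = 281 mod 256 = 25 → 75 19.
Outer hash (recomputed tag): even-index sum = 245 mod 256 = 245; odd-index sum = 209 mod 256 = 209 → f5 d1.
Recomputed tag = f5d1; claimed = f5d1 → match.

valid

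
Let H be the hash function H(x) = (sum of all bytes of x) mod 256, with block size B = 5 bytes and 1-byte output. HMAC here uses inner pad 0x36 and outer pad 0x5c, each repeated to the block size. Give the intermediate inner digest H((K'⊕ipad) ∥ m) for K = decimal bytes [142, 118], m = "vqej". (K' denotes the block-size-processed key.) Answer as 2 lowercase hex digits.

Key decimal bytes [142, 118] = 8e 76 is 2 bytes ≤ B = 5; zero-pad to 5 bytes: K' = 8e 76 00 00 00.
K' ⊕ ipad = b8 40 36 36 36.
Inner input = b8 40 36 36 36 ∥ 76 71 65 6a.
Inner hash: sum = 184+64+54+54+54+118+113+101+106 = 848; mod 256 = 80 → 50.

50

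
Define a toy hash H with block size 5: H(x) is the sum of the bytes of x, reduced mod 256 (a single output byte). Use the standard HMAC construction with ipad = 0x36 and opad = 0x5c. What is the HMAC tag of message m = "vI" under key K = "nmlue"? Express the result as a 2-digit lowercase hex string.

57

Key "nmlue" = 6e 6d 6c 75 65 is exactly B = 5 bytes: K' = 6e 6d 6c 75 65.
K' ⊕ ipad = 58 5b 5a 43 53.  K' ⊕ opad = 32 31 30 29 39.
Inner input = (K'⊕ipad) ∥ m = 58 5b 5a 43 53 ∥ 76 49.
Inner hash: sum = 88+91+90+67+83+118+73 = 610; mod 256 = 98 → 62.
Outer input = (K'⊕opad) ∥ inner = 32 31 30 29 39 ∥ 62.
Outer hash (tag): sum = 50+49+48+41+57+98 = 343; mod 256 = 87 → 57.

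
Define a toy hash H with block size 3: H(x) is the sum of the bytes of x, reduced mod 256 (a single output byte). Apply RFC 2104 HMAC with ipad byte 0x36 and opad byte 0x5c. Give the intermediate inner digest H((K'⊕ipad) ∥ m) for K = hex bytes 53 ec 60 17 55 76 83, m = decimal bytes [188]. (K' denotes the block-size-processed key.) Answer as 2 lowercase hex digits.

Key hex bytes 53 ec 60 17 55 76 83 is 7 bytes > B = 3, so hash it first: H(key) = 04, then zero-pad to 3 bytes: K' = 04 00 00.
K' ⊕ ipad = 32 36 36.
Inner input = 32 36 36 ∥ bc.
Inner hash: sum = 50+54+54+188 = 346; mod 256 = 90 → 5a.

5a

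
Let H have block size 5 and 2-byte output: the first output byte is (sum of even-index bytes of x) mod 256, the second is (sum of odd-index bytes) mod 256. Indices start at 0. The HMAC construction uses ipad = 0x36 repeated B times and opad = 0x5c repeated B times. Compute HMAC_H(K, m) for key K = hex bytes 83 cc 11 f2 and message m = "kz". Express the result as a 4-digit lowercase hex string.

b1ca

Key hex bytes 83 cc 11 f2 is 4 bytes ≤ B = 5; zero-pad to 5 bytes: K' = 83 cc 11 f2 00.
K' ⊕ ipad = b5 fa 27 c4 36.  K' ⊕ opad = df 90 4d ae 5c.
Inner input = (K'⊕ipad) ∥ m = b5 fa 27 c4 36 ∥ 6b 7a.
Inner hash: even-index sum = 396 mod 256 = 140; odd-index sum = 553 mod 256 = 41 → 8c 29.
Outer input = (K'⊕opad) ∥ inner = df 90 4d ae 5c ∥ 8c 29.
Outer hash (tag): even-index sum = 433 mod 256 = 177; odd-index sum = 458 mod 256 = 202 → b1 ca.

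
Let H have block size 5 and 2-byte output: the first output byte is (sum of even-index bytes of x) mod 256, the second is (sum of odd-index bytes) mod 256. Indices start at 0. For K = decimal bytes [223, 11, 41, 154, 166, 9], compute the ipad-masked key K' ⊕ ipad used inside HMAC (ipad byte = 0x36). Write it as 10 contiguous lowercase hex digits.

9898363636

Key decimal bytes [223, 11, 41, 154, 166, 9] = df 0b 29 9a a6 09 is 6 bytes > B = 5, so hash it first: H(key) = ae ae, then zero-pad to 5 bytes: K' = ae ae 00 00 00.
XOR each byte with 0x36: ae⊕36=98, ae⊕36=98, 00⊕36=36, 00⊕36=36, 00⊕36=36.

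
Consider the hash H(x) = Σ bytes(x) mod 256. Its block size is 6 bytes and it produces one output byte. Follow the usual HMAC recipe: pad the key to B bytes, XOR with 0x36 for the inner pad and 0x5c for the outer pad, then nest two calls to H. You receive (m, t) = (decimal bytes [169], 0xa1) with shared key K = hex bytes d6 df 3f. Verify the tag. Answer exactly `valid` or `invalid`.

Key hex bytes d6 df 3f is 3 bytes ≤ B = 6; zero-pad to 6 bytes: K' = d6 df 3f 00 00 00.
K' ⊕ ipad = e0 e9 09 36 36 36; K' ⊕ opad = 8a 83 63 5c 5c 5c.
Inner hash: sum = 224+233+9+54+54+54+169 = 797; mod 256 = 29 → 1d.
Outer hash (recomputed tag): sum = 138+131+99+92+92+92+29 = 673; mod 256 = 161 → a1.
Recomputed tag = a1; claimed = a1 → match.

valid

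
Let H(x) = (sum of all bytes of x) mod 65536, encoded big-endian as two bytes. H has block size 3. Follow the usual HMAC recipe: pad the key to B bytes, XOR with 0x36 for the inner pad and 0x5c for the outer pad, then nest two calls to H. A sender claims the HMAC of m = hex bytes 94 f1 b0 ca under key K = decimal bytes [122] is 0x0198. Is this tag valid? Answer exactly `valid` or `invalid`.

Key decimal bytes [122] = 7a is 1 byte ≤ B = 3; zero-pad to 3 bytes: K' = 7a 00 00.
K' ⊕ ipad = 4c 36 36; K' ⊕ opad = 26 5c 5c.
Inner hash: sum = 76+54+54+148+241+176+202 = 951 → 03 b7.
Outer hash (recomputed tag): sum = 38+92+92+3+183 = 408 → 01 98.
Recomputed tag = 0198; claimed = 0198 → match.

valid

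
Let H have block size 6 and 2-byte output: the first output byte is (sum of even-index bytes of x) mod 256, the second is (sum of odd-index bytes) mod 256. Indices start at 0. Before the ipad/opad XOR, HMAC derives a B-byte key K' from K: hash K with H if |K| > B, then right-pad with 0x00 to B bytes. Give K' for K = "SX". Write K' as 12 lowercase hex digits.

Key "SX" = 53 58 is 2 bytes ≤ B = 6; zero-pad to 6 bytes: K' = 53 58 00 00 00 00.

535800000000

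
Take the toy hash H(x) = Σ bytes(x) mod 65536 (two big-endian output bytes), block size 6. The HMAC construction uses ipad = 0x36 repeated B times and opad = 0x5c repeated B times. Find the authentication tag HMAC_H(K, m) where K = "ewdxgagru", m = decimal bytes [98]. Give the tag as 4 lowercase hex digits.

02ca

Key "ewdxgagru" = 65 77 64 78 67 61 67 72 75 is 9 bytes > B = 6, so hash it first: H(key) = 03 ce, then zero-pad to 6 bytes: K' = 03 ce 00 00 00 00.
K' ⊕ ipad = 35 f8 36 36 36 36.  K' ⊕ opad = 5f 92 5c 5c 5c 5c.
Inner input = (K'⊕ipad) ∥ m = 35 f8 36 36 36 36 ∥ 62.
Inner hash: sum = 53+248+54+54+54+54+98 = 615 → 02 67.
Outer input = (K'⊕opad) ∥ inner = 5f 92 5c 5c 5c 5c ∥ 02 67.
Outer hash (tag): sum = 95+146+92+92+92+92+2+103 = 714 → 02 ca.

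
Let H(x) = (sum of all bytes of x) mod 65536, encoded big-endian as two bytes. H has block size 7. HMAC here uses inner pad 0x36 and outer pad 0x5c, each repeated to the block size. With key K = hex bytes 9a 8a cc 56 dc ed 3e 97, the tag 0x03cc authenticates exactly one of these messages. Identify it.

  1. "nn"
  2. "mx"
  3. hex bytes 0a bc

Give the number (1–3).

1

Key hex bytes 9a 8a cc 56 dc ed 3e 97 is 8 bytes > B = 7, so hash it first: H(key) = 04 e4, then zero-pad to 7 bytes: K' = 04 e4 00 00 00 00 00.
K' ⊕ ipad = 32 d2 36 36 36 36 36; K' ⊕ opad = 58 b8 5c 5c 5c 5c 5c.
m1: inner = H(32 d2 36 36 36 36 36 6e 6e) = 02 ee; tag = H(58 b8 5c 5c 5c 5c 5c 02 ee) = 03cc ← matches
m2: inner = H(32 d2 36 36 36 36 36 6d 78) = 02 f7; tag = H(58 b8 5c 5c 5c 5c 5c 02 f7) = 03d5
m3: inner = H(32 d2 36 36 36 36 36 0a bc) = 02 d8; tag = H(58 b8 5c 5c 5c 5c 5c 02 d8) = 03b6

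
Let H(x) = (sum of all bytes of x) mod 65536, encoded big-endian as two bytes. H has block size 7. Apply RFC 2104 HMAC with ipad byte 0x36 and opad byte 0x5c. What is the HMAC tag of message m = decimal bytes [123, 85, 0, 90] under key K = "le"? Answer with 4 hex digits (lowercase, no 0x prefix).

Key "le" = 6c 65 is 2 bytes ≤ B = 7; zero-pad to 7 bytes: K' = 6c 65 00 00 00 00 00.
K' ⊕ ipad = 5a 53 36 36 36 36 36.  K' ⊕ opad = 30 39 5c 5c 5c 5c 5c.
Inner input = (K'⊕ipad) ∥ m = 5a 53 36 36 36 36 36 ∥ 7b 55 00 5a.
Inner hash: sum = 90+83+54+54+54+54+54+123+85+0+90 = 741 → 02 e5.
Outer input = (K'⊕opad) ∥ inner = 30 39 5c 5c 5c 5c 5c ∥ 02 e5.
Outer hash (tag): sum = 48+57+92+92+92+92+92+2+229 = 796 → 03 1c.

031c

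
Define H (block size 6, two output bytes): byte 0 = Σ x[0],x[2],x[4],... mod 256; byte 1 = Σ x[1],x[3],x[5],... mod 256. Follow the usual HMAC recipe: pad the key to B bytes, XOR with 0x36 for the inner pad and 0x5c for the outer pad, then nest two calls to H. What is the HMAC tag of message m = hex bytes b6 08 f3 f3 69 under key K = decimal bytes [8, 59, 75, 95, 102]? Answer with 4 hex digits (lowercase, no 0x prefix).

Key decimal bytes [8, 59, 75, 95, 102] = 08 3b 4b 5f 66 is 5 bytes ≤ B = 6; zero-pad to 6 bytes: K' = 08 3b 4b 5f 66 00.
K' ⊕ ipad = 3e 0d 7d 69 50 36.  K' ⊕ opad = 54 67 17 03 3a 5c.
Inner input = (K'⊕ipad) ∥ m = 3e 0d 7d 69 50 36 ∥ b6 08 f3 f3 69.
Inner hash: even-index sum = 797 mod 256 = 29; odd-index sum = 423 mod 256 = 167 → 1d a7.
Outer input = (K'⊕opad) ∥ inner = 54 67 17 03 3a 5c ∥ 1d a7.
Outer hash (tag): even-index sum = 194 mod 256 = 194; odd-index sum = 365 mod 256 = 109 → c2 6d.

c26d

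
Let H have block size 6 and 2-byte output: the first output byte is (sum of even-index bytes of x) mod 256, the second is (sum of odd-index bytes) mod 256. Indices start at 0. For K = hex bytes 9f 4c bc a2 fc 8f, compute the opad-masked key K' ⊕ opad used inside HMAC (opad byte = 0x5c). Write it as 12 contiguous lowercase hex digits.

Key hex bytes 9f 4c bc a2 fc 8f is exactly B = 6 bytes: K' = 9f 4c bc a2 fc 8f.
XOR each byte with 0x5c: 9f⊕5c=c3, 4c⊕5c=10, bc⊕5c=e0, a2⊕5c=fe, fc⊕5c=a0, 8f⊕5c=d3.

c310e0fea0d3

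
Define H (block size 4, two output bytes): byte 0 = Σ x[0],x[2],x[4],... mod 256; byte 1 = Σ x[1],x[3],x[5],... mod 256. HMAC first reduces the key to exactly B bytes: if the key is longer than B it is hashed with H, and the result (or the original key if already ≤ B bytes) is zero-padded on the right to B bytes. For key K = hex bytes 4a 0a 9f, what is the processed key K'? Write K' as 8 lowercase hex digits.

4a0a9f00

Key hex bytes 4a 0a 9f is 3 bytes ≤ B = 4; zero-pad to 4 bytes: K' = 4a 0a 9f 00.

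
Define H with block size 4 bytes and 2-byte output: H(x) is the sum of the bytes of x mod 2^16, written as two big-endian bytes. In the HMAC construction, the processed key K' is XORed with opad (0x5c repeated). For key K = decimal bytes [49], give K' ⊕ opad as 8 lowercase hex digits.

Key decimal bytes [49] = 31 is 1 byte ≤ B = 4; zero-pad to 4 bytes: K' = 31 00 00 00.
XOR each byte with 0x5c: 31⊕5c=6d, 00⊕5c=5c, 00⊕5c=5c, 00⊕5c=5c.

6d5c5c5c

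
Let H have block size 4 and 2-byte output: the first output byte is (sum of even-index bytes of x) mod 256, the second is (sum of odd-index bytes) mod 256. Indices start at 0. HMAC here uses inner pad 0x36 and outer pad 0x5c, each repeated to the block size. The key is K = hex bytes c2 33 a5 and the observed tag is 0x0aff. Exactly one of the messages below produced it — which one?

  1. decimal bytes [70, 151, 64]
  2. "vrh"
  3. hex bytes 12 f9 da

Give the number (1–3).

Key hex bytes c2 33 a5 is 3 bytes ≤ B = 4; zero-pad to 4 bytes: K' = c2 33 a5 00.
K' ⊕ ipad = f4 05 93 36; K' ⊕ opad = 9e 6f f9 5c.
m1: inner = H(f4 05 93 36 46 97 40) = 0d d2; tag = H(9e 6f f9 5c 0d d2) = a49d
m2: inner = H(f4 05 93 36 76 72 68) = 65 ad; tag = H(9e 6f f9 5c 65 ad) = fc78
m3: inner = H(f4 05 93 36 12 f9 da) = 73 34; tag = H(9e 6f f9 5c 73 34) = 0aff ← matches

3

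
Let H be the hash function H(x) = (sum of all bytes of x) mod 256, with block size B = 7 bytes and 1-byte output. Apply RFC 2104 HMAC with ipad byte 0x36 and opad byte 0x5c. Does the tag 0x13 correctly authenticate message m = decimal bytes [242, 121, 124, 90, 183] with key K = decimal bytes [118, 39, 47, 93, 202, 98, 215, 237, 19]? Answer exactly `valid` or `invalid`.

invalid

Key decimal bytes [118, 39, 47, 93, 202, 98, 215, 237, 19] = 76 27 2f 5d ca 62 d7 ed 13 is 9 bytes > B = 7, so hash it first: H(key) = 2c, then zero-pad to 7 bytes: K' = 2c 00 00 00 00 00 00.
K' ⊕ ipad = 1a 36 36 36 36 36 36; K' ⊕ opad = 70 5c 5c 5c 5c 5c 5c.
Inner hash: sum = 26+54+54+54+54+54+54+242+121+124+90+183 = 1110; mod 256 = 86 → 56.
Outer hash (recomputed tag): sum = 112+92+92+92+92+92+92+86 = 750; mod 256 = 238 → ee.
Recomputed tag = ee; claimed = 13 → mismatch.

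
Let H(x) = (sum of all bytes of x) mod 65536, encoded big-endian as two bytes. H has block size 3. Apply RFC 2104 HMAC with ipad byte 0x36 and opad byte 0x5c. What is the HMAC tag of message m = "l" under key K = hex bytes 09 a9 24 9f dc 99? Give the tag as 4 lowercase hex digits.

0223

Key hex bytes 09 a9 24 9f dc 99 is 6 bytes > B = 3, so hash it first: H(key) = 02 ea, then zero-pad to 3 bytes: K' = 02 ea 00.
K' ⊕ ipad = 34 dc 36.  K' ⊕ opad = 5e b6 5c.
Inner input = (K'⊕ipad) ∥ m = 34 dc 36 ∥ 6c.
Inner hash: sum = 52+220+54+108 = 434 → 01 b2.
Outer input = (K'⊕opad) ∥ inner = 5e b6 5c ∥ 01 b2.
Outer hash (tag): sum = 94+182+92+1+178 = 547 → 02 23.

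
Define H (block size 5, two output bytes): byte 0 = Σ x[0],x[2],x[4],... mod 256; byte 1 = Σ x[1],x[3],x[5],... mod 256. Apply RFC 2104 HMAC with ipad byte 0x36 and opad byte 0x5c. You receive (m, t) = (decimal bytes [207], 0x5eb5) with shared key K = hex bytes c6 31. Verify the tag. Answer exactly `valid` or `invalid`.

invalid

Key hex bytes c6 31 is 2 bytes ≤ B = 5; zero-pad to 5 bytes: K' = c6 31 00 00 00.
K' ⊕ ipad = f0 07 36 36 36; K' ⊕ opad = 9a 6d 5c 5c 5c.
Inner hash: even-index sum = 348 mod 256 = 92; odd-index sum = 268 mod 256 = 12 → 5c 0c.
Outer hash (recomputed tag): even-index sum = 350 mod 256 = 94; odd-index sum = 293 mod 256 = 37 → 5e 25.
Recomputed tag = 5e25; claimed = 5eb5 → mismatch.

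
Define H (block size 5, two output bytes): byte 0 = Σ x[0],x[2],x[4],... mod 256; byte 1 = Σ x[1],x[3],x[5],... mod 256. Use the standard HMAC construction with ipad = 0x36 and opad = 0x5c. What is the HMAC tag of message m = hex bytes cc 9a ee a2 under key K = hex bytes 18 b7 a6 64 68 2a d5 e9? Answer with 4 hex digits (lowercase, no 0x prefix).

Key hex bytes 18 b7 a6 64 68 2a d5 e9 is 8 bytes > B = 5, so hash it first: H(key) = fb 2e, then zero-pad to 5 bytes: K' = fb 2e 00 00 00.
K' ⊕ ipad = cd 18 36 36 36.  K' ⊕ opad = a7 72 5c 5c 5c.
Inner input = (K'⊕ipad) ∥ m = cd 18 36 36 36 ∥ cc 9a ee a2.
Inner hash: even-index sum = 629 mod 256 = 117; odd-index sum = 520 mod 256 = 8 → 75 08.
Outer input = (K'⊕opad) ∥ inner = a7 72 5c 5c 5c ∥ 75 08.
Outer hash (tag): even-index sum = 359 mod 256 = 103; odd-index sum = 323 mod 256 = 67 → 67 43.

6743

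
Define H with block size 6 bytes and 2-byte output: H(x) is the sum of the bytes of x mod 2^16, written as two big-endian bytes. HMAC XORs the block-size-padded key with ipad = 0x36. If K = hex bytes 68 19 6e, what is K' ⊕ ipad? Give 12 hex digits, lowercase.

5e2f58363636

Key hex bytes 68 19 6e is 3 bytes ≤ B = 6; zero-pad to 6 bytes: K' = 68 19 6e 00 00 00.
XOR each byte with 0x36: 68⊕36=5e, 19⊕36=2f, 6e⊕36=58, 00⊕36=36, 00⊕36=36, 00⊕36=36.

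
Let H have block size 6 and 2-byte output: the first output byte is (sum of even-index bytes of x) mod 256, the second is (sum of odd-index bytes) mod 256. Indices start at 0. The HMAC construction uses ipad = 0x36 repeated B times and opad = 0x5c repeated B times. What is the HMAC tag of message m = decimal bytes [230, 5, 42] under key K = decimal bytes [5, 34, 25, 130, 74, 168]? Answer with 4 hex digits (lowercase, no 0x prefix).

a2bb

Key decimal bytes [5, 34, 25, 130, 74, 168] = 05 22 19 82 4a a8 is exactly B = 6 bytes: K' = 05 22 19 82 4a a8.
K' ⊕ ipad = 33 14 2f b4 7c 9e.  K' ⊕ opad = 59 7e 45 de 16 f4.
Inner input = (K'⊕ipad) ∥ m = 33 14 2f b4 7c 9e ∥ e6 05 2a.
Inner hash: even-index sum = 494 mod 256 = 238; odd-index sum = 363 mod 256 = 107 → ee 6b.
Outer input = (K'⊕opad) ∥ inner = 59 7e 45 de 16 f4 ∥ ee 6b.
Outer hash (tag): even-index sum = 418 mod 256 = 162; odd-index sum = 699 mod 256 = 187 → a2 bb.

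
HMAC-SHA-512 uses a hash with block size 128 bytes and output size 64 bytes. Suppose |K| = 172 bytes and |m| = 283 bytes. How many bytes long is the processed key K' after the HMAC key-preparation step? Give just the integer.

128

Key is 172 > 128 bytes, so it is hashed to 64 bytes then zero-padded to 128: |K'| = 128.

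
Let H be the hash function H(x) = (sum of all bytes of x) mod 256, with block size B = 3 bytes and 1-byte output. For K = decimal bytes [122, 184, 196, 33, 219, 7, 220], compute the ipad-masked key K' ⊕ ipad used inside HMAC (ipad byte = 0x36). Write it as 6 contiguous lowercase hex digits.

e33636

Key decimal bytes [122, 184, 196, 33, 219, 7, 220] = 7a b8 c4 21 db 07 dc is 7 bytes > B = 3, so hash it first: H(key) = d5, then zero-pad to 3 bytes: K' = d5 00 00.
XOR each byte with 0x36: d5⊕36=e3, 00⊕36=36, 00⊕36=36.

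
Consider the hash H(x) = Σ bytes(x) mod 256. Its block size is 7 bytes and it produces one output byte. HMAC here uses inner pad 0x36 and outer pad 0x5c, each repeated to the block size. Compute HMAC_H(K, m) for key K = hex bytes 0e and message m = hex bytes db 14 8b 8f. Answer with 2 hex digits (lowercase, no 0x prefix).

ff

Key hex bytes 0e is 1 byte ≤ B = 7; zero-pad to 7 bytes: K' = 0e 00 00 00 00 00 00.
K' ⊕ ipad = 38 36 36 36 36 36 36.  K' ⊕ opad = 52 5c 5c 5c 5c 5c 5c.
Inner input = (K'⊕ipad) ∥ m = 38 36 36 36 36 36 36 ∥ db 14 8b 8f.
Inner hash: sum = 56+54+54+54+54+54+54+219+20+139+143 = 901; mod 256 = 133 → 85.
Outer input = (K'⊕opad) ∥ inner = 52 5c 5c 5c 5c 5c 5c ∥ 85.
Outer hash (tag): sum = 82+92+92+92+92+92+92+133 = 767; mod 256 = 255 → ff.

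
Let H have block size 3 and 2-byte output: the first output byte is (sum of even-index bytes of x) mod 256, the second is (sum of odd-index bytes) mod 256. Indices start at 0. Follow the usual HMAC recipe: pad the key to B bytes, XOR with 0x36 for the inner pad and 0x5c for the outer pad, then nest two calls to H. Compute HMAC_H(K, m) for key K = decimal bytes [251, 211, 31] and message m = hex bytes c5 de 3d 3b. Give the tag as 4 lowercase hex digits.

Key decimal bytes [251, 211, 31] = fb d3 1f is exactly B = 3 bytes: K' = fb d3 1f.
K' ⊕ ipad = cd e5 29.  K' ⊕ opad = a7 8f 43.
Inner input = (K'⊕ipad) ∥ m = cd e5 29 ∥ c5 de 3d 3b.
Inner hash: even-index sum = 527 mod 256 = 15; odd-index sum = 487 mod 256 = 231 → 0f e7.
Outer input = (K'⊕opad) ∥ inner = a7 8f 43 ∥ 0f e7.
Outer hash (tag): even-index sum = 465 mod 256 = 209; odd-index sum = 158 mod 256 = 158 → d1 9e.

d19e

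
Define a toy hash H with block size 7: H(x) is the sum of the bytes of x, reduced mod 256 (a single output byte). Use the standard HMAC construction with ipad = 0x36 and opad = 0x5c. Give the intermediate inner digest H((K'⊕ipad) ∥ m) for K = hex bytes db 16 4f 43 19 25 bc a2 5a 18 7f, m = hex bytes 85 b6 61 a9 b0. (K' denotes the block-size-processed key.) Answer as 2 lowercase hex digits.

5f

Key hex bytes db 16 4f 43 19 25 bc a2 5a 18 7f is 11 bytes > B = 7, so hash it first: H(key) = 10, then zero-pad to 7 bytes: K' = 10 00 00 00 00 00 00.
K' ⊕ ipad = 26 36 36 36 36 36 36.
Inner input = 26 36 36 36 36 36 36 ∥ 85 b6 61 a9 b0.
Inner hash: sum = 38+54+54+54+54+54+54+133+182+97+169+176 = 1119; mod 256 = 95 → 5f.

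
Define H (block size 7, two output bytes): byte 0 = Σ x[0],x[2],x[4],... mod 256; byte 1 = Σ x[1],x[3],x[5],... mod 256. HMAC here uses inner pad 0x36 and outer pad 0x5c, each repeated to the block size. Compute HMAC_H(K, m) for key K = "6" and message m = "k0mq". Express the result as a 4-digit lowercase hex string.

f857

Key "6" = 36 is 1 byte ≤ B = 7; zero-pad to 7 bytes: K' = 36 00 00 00 00 00 00.
K' ⊕ ipad = 00 36 36 36 36 36 36.  K' ⊕ opad = 6a 5c 5c 5c 5c 5c 5c.
Inner input = (K'⊕ipad) ∥ m = 00 36 36 36 36 36 36 ∥ 6b 30 6d 71.
Inner hash: even-index sum = 323 mod 256 = 67; odd-index sum = 378 mod 256 = 122 → 43 7a.
Outer input = (K'⊕opad) ∥ inner = 6a 5c 5c 5c 5c 5c 5c ∥ 43 7a.
Outer hash (tag): even-index sum = 504 mod 256 = 248; odd-index sum = 343 mod 256 = 87 → f8 57.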